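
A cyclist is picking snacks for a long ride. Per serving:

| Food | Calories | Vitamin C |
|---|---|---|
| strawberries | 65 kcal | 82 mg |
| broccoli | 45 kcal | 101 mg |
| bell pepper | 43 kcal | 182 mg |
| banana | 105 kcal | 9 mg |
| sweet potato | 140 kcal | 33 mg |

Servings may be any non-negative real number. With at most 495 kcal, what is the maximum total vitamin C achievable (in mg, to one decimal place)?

2095.1 mg

Vitamin C per kcal: bell pepper 4.233, broccoli 2.244, strawberries 1.262, sweet potato 0.2357, banana 0.08571.
With no serving limits, spend the whole calories allowance on bell pepper: 495 kcal / 43 kcal × 182 mg = 2095.1 mg.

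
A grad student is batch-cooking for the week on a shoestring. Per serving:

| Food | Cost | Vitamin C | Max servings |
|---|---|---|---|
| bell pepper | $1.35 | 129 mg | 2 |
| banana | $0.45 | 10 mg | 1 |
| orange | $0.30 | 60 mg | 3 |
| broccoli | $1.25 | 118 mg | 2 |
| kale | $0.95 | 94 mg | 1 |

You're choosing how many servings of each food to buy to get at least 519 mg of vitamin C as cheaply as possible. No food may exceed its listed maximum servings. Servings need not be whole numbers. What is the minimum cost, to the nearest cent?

Cost per mg of vitamin C: orange $0.0050, kale $0.0101, bell pepper $0.0105, broccoli $0.0106, banana $0.0450.
Take 3 servings of orange: +180.0 mg vitamin C for $0.90 (total $0.90, still need 339.0 mg).
Take 1 serving of kale: +94.0 mg vitamin C for $0.95 (total $1.85, still need 245.0 mg).
Take 1.899 servings of bell pepper: +245.0 mg vitamin C for $2.56 (total $4.41, still need 0.0 mg).
Filling from the cheapest source first is optimal under one linear minimum: $4.41.

$4.41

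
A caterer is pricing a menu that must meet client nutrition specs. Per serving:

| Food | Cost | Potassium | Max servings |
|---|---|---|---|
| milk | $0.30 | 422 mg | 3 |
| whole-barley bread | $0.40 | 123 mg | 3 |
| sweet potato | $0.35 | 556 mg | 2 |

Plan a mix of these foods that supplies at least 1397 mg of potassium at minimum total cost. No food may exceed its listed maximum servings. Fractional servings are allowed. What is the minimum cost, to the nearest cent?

$0.90

Cost per mg of potassium: sweet potato $0.0006, milk $0.0007, whole-barley bread $0.0033.
Take 2 servings of sweet potato: +1112.0 mg potassium for $0.70 (total $0.70, still need 285.0 mg).
Take 0.6754 servings of milk: +285.0 mg potassium for $0.20 (total $0.90, still need 0.0 mg).
Filling from the cheapest source first is optimal under one linear minimum: $0.90.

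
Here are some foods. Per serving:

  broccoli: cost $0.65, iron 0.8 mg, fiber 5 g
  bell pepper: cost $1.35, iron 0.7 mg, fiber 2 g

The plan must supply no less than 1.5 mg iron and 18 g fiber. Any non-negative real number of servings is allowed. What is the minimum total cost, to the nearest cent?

For a min-cost LP with two ≥-constraints, a basic feasible solution has at most two positive variables.
broccoli only: max(1.5/0.8, 18/5) = 3.6 servings → $2.34.
bell pepper only: max(1.5/0.7, 18/2) = 9 servings → $12.15.
broccoli + bell pepper: intersection lies outside the first quadrant.
The minimum over all feasible corners is $2.34.

$2.34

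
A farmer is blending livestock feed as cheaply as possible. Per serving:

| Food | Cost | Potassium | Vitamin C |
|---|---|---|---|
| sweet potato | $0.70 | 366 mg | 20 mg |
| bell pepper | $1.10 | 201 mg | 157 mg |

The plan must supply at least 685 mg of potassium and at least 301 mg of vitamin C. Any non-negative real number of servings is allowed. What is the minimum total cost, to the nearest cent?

$2.60

sweet potato only: max(685/366, 301/20) = 15.05 servings → $10.54.
bell pepper only: max(685/201, 301/157) = 3.408 servings → $3.75.
sweet potato + bell pepper with both tight: 0.8803 servings and 1.805 servings → $2.60.
Cheapest feasible corner: $2.60.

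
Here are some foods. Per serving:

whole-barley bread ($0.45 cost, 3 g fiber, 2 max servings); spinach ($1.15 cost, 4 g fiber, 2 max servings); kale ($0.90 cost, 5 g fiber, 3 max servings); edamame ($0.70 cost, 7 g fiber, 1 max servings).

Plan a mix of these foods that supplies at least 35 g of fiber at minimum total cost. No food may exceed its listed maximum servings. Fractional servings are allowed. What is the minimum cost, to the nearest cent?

$6.31

Cost per g of fiber: edamame $0.1000, whole-barley bread $0.1500, kale $0.1800, spinach $0.2875.
Take 1 serving of edamame: +7.0 g fiber for $0.70 (total $0.70, still need 28.0 g).
Take 2 servings of whole-barley bread: +6.0 g fiber for $0.90 (total $1.60, still need 22.0 g).
Take 3 servings of kale: +15.0 g fiber for $2.70 (total $4.30, still need 7.0 g).
Take 1.75 servings of spinach: +7.0 g fiber for $2.01 (total $6.31, still need 0.0 g).
Filling from the cheapest source first is optimal under one linear minimum: $6.31.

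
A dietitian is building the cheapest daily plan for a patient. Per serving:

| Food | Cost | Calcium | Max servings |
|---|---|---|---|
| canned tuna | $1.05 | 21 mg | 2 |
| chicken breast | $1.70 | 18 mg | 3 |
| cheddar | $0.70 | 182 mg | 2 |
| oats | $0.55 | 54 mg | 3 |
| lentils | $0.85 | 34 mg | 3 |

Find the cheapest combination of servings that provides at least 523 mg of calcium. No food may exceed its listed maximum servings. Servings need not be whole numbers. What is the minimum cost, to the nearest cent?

Cost per mg of calcium: cheddar $0.0038, oats $0.0102, lentils $0.0250, canned tuna $0.0500, chicken breast $0.0944.
Take 2 servings of cheddar: +364.0 mg calcium for $1.40 (total $1.40, still need 159.0 mg).
Take 2.944 servings of oats: +159.0 mg calcium for $1.62 (total $3.02, still need 0.0 mg).
Filling from the cheapest source first is optimal under one linear minimum: $3.02.

$3.02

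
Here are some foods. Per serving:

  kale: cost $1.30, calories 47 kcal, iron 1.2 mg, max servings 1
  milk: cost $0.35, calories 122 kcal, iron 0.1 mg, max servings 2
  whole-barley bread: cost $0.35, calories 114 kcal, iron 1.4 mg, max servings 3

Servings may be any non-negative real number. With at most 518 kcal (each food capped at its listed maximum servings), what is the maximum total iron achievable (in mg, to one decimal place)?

Iron per kcal: kale 0.02553, whole-barley bread 0.01228, milk 0.0008197.
Take 1 serving of kale: uses 47 kcal, +1.2 mg iron (running total 1.2 mg).
Take 3 servings of whole-barley bread: uses 342 kcal, +4.2 mg iron (running total 5.4 mg).
Take 1.057 servings of milk: uses 129 kcal, +0.1 mg iron (running total 5.5 mg).
Greedy by best ratio exhausts the calories allowance optimally: 5.5 mg.

5.5 mg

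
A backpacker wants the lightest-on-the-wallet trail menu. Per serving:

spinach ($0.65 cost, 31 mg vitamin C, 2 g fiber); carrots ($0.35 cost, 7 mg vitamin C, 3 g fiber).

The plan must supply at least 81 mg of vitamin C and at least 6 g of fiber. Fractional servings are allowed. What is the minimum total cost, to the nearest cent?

$1.76

At the optimum either one food covers both requirements or two foods hit both targets exactly; no other combination can be cheaper.
spinach only: max(81/31, 6/2) = 3 servings → $1.95.
carrots only: max(81/7, 6/3) = 11.57 servings → $4.05.
spinach + carrots with both tight: 2.544 servings and 0.3038 servings → $1.76.
Cheapest feasible corner: $1.76.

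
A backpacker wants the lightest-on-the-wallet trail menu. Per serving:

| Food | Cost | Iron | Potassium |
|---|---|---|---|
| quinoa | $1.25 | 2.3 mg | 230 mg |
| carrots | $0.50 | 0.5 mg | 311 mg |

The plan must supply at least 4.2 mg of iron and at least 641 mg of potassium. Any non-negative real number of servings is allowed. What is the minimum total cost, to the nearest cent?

$2.48

quinoa only: max(4.2/2.3, 641/230) = 2.787 servings → $3.48.
carrots only: max(4.2/0.5, 641/311) = 8.4 servings → $4.20.
quinoa + carrots with both tight: 1.642 servings and 0.8467 servings → $2.48.
The minimum over all feasible corners is $2.48.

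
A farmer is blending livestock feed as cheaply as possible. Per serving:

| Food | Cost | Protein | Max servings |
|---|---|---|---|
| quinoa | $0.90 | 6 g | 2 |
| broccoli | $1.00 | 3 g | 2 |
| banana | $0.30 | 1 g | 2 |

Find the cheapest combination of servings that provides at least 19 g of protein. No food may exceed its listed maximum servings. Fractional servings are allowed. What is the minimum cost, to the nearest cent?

$4.07

Cost per g of protein: quinoa $0.1500, banana $0.3000, broccoli $0.3333.
Take 2 servings of quinoa: +12.0 g protein for $1.80 (total $1.80, still need 7.0 g).
Take 2 servings of banana: +2.0 g protein for $0.60 (total $2.40, still need 5.0 g).
Take 1.667 servings of broccoli: +5.0 g protein for $1.67 (total $4.07, still need 0.0 g).
Greedy by cheapest-per-g is optimal for a single linear constraint, so the minimum cost is $4.07.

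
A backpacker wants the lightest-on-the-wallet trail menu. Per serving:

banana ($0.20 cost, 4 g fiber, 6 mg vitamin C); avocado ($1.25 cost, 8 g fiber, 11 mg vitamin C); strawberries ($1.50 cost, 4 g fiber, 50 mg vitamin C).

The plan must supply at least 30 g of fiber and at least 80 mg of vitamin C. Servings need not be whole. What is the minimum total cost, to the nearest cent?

Compare the cost at each extreme point of the feasible region.
banana only: max(30/4, 80/6) = 13.33 servings → $2.67.
avocado only: max(30/8, 80/11) = 7.273 servings → $9.09.
strawberries only: max(30/4, 80/50) = 7.5 servings → $11.25.
banana + avocado: the both-tight solution has a negative serving — not a feasible corner.
banana + strawberries with both tight: 6.705 servings and 0.7955 servings → $2.53.
avocado + strawberries with both tight: 3.315 servings and 0.8708 servings → $5.45.
So the least-cost plan costs $2.53.

$2.53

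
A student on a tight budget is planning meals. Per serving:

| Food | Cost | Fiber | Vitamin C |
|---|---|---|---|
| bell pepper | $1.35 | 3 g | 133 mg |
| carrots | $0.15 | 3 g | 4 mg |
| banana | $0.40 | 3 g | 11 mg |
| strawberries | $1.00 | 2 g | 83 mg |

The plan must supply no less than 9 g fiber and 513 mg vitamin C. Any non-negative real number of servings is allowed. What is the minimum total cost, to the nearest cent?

An LP optimum is at a vertex; with two nutrient constraints at most two foods are used. Check each candidate.
bell pepper only: max(9/3, 513/133) = 3.857 servings → $5.21.
carrots only: max(9/3, 513/4) = 128.2 servings → $19.24.
banana only: max(9/3, 513/11) = 46.64 servings → $18.65.
strawberries only: max(9/2, 513/83) = 6.181 servings → $6.18.
bell pepper + carrots: intersection lies outside the first quadrant.
bell pepper + banana: intersection lies outside the first quadrant.
bell pepper + strawberries with both targets exact would need a negative amount; discard.
carrots + banana: the both-tight solution has a negative serving — not a feasible corner.
carrots + strawberries with both targets exact would need a negative amount; discard.
banana + strawberries: the both-tight solution has a negative serving — not a feasible corner.
So the least-cost plan costs $5.21.

$5.21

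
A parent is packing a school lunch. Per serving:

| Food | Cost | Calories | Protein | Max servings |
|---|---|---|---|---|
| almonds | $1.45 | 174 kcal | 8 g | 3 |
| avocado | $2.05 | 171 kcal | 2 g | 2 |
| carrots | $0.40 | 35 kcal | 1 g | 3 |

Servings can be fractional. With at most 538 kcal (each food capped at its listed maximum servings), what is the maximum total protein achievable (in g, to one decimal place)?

Protein per kcal: almonds 0.04598, carrots 0.02857, avocado 0.0117.
Take 3 servings of almonds: uses 522 kcal, +24.0 g protein (running total 24.0 g).
Take 0.4571 servings of carrots: uses 16 kcal, +0.5 g protein (running total 24.5 g).
Greedy by best ratio exhausts the calories allowance optimally: 24.5 g.

24.5 g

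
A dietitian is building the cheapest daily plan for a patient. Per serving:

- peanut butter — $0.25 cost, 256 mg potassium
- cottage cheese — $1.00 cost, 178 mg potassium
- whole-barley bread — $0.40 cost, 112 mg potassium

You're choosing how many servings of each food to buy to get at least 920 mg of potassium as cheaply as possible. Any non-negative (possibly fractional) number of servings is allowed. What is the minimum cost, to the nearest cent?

$0.90

Cost per mg of potassium: peanut butter $0.0010, whole-barley bread $0.0036, cottage cheese $0.0056.
With no serving limits, use only peanut butter: 920 mg / 256 mg = 3.594 servings × $0.25 = $0.90.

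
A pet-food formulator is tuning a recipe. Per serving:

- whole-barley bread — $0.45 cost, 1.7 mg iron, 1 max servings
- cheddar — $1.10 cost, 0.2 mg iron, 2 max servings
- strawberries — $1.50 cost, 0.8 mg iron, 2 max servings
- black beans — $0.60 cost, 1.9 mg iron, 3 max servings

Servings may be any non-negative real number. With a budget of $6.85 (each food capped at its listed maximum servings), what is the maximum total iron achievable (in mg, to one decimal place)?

Iron per dollar: whole-barley bread 3.778, black beans 3.167, strawberries 0.5333, cheddar 0.1818.
Take 1 serving of whole-barley bread: spends $0.45, +1.7 mg iron (running total 1.7 mg).
Take 3 servings of black beans: spends $1.80, +5.7 mg iron (running total 7.4 mg).
Take 2 servings of strawberries: spends $3.00, +1.6 mg iron (running total 9.0 mg).
Take 1.455 servings of cheddar: spends $1.60, +0.3 mg iron (running total 9.3 mg).
Filling greedily by iron-per-dollar is optimal for one linear limit, giving 9.3 mg.

9.3 mg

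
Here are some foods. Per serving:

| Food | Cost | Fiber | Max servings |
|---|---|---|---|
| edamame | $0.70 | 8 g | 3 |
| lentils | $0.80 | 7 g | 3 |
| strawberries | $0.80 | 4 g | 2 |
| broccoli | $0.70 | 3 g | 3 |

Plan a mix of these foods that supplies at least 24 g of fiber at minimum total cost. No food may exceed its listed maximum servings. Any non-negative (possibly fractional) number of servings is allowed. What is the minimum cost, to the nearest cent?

$2.10

Cost per g of fiber: edamame $0.0875, lentils $0.1143, strawberries $0.2000, broccoli $0.2333.
Take 3 servings of edamame: +24.0 g fiber for $2.10 (total $2.10, still need 0.0 g).
Filling from the cheapest source first is optimal under one linear minimum: $2.10.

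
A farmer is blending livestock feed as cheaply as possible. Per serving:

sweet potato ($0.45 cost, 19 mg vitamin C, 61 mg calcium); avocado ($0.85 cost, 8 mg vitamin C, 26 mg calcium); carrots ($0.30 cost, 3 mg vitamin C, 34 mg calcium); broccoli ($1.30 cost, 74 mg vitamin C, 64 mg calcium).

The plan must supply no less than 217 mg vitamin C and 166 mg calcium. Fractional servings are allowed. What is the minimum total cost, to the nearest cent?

$3.81

For a min-cost LP with two ≥-constraints, a basic feasible solution has at most two positive variables.
sweet potato only: max(217/19, 166/61) = 11.42 servings → $5.14.
avocado only: max(217/8, 166/26) = 27.12 servings → $23.06.
carrots only: max(217/3, 166/34) = 72.33 servings → $21.70.
broccoli only: max(217/74, 166/64) = 2.932 servings → $3.81.
sweet potato + avocado: the both-tight solution has a negative serving — not a feasible corner.
sweet potato + carrots: the both-tight solution has a negative serving — not a feasible corner.
sweet potato + broccoli: intersection lies outside the first quadrant.
avocado + carrots with both targets exact would need a negative amount; discard.
avocado + broccoli with both targets exact would need a negative amount; discard.
carrots + broccoli: the both-tight solution has a negative serving — not a feasible corner.
So the least-cost plan costs $3.81.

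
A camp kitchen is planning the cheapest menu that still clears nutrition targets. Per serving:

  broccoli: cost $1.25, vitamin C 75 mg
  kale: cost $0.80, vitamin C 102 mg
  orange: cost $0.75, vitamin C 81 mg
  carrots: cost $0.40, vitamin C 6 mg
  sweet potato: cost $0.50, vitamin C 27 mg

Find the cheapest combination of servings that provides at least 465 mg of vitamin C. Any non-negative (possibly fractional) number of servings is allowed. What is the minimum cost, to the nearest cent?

Cost per mg of vitamin C: kale $0.0078, orange $0.0093, broccoli $0.0167, sweet potato $0.0185, carrots $0.0667.
With no serving limits, use only kale: 465 mg / 102 mg = 4.559 servings × $0.80 = $3.65.

$3.65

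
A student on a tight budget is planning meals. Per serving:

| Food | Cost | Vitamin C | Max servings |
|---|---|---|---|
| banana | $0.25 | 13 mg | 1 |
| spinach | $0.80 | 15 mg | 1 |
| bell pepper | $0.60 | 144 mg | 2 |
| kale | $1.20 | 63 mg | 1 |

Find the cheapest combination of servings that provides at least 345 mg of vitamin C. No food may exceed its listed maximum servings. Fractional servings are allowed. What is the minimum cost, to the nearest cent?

$2.29

Cost per mg of vitamin C: bell pepper $0.0042, kale $0.0190, banana $0.0192, spinach $0.0533.
Take 2 servings of bell pepper: +288.0 mg vitamin C for $1.20 (total $1.20, still need 57.0 mg).
Take 0.9048 servings of kale: +57.0 mg vitamin C for $1.09 (total $2.29, still need 0.0 mg).
Filling from the cheapest source first is optimal under one linear minimum: $2.29.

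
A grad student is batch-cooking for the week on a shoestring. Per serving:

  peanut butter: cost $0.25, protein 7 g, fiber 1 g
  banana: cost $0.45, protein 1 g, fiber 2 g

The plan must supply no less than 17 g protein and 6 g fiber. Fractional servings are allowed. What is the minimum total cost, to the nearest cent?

For a min-cost LP with two ≥-constraints, a basic feasible solution has at most two positive variables.
peanut butter only: max(17/7, 6/1) = 6 servings → $1.50.
banana only: max(17/1, 6/2) = 17 servings → $7.65.
peanut butter + banana with both tight: 2.154 servings and 1.923 servings → $1.40.
So the least-cost plan costs $1.40.

$1.40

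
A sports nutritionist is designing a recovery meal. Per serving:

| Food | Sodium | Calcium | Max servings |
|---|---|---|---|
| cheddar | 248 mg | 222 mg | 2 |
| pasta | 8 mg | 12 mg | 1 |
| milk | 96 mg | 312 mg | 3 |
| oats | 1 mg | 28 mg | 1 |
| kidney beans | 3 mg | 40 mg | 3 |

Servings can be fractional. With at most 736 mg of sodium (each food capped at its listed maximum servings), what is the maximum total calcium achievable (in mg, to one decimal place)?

1480.9 mg

Calcium per mg sodium: oats 28, kidney beans 13.33, milk 3.25, pasta 1.5, cheddar 0.8952.
Take 1 serving of oats: uses 1 mg sodium, +28.0 mg calcium (running total 28.0 mg).
Take 3 servings of kidney beans: uses 9 mg sodium, +120.0 mg calcium (running total 148.0 mg).
Take 3 servings of milk: uses 288 mg sodium, +936.0 mg calcium (running total 1084.0 mg).
Take 1 serving of pasta: uses 8 mg sodium, +12.0 mg calcium (running total 1096.0 mg).
Take 1.734 servings of cheddar: uses 430 mg sodium, +384.9 mg calcium (running total 1480.9 mg).
Greedy by best ratio exhausts the sodium allowance optimally: 1480.9 mg.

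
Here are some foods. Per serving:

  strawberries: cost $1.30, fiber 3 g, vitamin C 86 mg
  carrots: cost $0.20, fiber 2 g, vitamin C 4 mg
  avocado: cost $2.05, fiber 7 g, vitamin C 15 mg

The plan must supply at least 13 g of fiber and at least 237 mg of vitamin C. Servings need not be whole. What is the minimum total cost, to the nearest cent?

Minimising a linear cost over {fiber ≥ 13, vitamin C ≥ 237, servings ≥ 0} — the optimum is at a vertex, using one or two foods.
strawberries only: max(13/3, 237/86) = 4.333 servings → $5.63.
carrots only: max(13/2, 237/4) = 59.25 servings → $11.85.
avocado only: max(13/7, 237/15) = 15.8 servings → $32.39.
strawberries + carrots with both tight: 2.638 servings and 2.544 servings → $3.94.
strawberries + avocado with both tight: 2.628 servings and 0.7307 servings → $4.91.
carrots + avocado: intersection lies outside the first quadrant.
Cheapest feasible corner: $3.94.

$3.94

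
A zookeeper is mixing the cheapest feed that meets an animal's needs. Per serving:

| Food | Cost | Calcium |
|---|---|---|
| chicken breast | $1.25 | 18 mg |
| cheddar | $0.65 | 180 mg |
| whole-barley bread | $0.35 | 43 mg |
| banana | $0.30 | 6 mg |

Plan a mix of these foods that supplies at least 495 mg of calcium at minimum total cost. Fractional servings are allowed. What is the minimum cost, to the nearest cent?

Cost per mg of calcium: cheddar $0.0036, whole-barley bread $0.0081, banana $0.0500, chicken breast $0.0694.
With no serving limits, use only cheddar: 495 mg / 180 mg = 2.75 servings × $0.65 = $1.79.

$1.79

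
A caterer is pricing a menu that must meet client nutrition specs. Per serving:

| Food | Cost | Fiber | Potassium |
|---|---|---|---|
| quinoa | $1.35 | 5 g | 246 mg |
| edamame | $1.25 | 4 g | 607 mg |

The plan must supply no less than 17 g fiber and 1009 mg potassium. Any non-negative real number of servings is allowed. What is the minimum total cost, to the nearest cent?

Minimising a linear cost over {fiber ≥ 17, potassium ≥ 1009, servings ≥ 0} — the optimum is at a vertex, using one or two foods.
quinoa only: max(17/5, 1009/246) = 4.102 servings → $5.54.
edamame only: max(17/4, 1009/607) = 4.25 servings → $5.31.
quinoa + edamame with both tight: 3.063 servings and 0.4208 servings → $4.66.
So the least-cost plan costs $4.66.

$4.66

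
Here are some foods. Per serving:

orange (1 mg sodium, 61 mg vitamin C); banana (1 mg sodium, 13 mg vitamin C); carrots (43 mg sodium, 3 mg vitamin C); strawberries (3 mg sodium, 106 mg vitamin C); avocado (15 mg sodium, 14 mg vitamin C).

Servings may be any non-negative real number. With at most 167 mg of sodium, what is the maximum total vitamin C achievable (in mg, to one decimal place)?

Vitamin C per mg sodium: orange 61, strawberries 35.33, banana 13, avocado 0.9333, carrots 0.06977.
With no serving limits, spend the whole sodium allowance on orange: 167 mg / 1 mg × 61 mg = 10187.0 mg.

10187.0 mg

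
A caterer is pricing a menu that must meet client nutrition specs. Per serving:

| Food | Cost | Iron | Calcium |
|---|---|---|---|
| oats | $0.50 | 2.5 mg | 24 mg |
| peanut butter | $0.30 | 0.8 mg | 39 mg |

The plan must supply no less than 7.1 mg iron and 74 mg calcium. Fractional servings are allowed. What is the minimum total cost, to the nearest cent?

A basic optimal solution has at most two foods positive. Try each food alone and each pair with both targets met exactly.
oats only: max(7.1/2.5, 74/24) = 3.083 servings → $1.54.
peanut butter only: max(7.1/0.8, 74/39) = 8.875 servings → $2.66.
oats + peanut butter with both tight: 2.78 servings and 0.1865 servings → $1.45.
So the least-cost plan costs $1.45.

$1.45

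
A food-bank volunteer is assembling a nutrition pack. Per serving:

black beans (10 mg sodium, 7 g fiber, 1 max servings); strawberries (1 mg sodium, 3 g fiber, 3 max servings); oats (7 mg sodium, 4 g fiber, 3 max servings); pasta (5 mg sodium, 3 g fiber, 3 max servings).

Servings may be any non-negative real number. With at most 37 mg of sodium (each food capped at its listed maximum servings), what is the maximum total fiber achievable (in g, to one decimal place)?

30.1 g

Fiber per mg sodium: strawberries 3, black beans 0.7, pasta 0.6, oats 0.5714.
Take 3 servings of strawberries: uses 3 mg sodium, +9.0 g fiber (running total 9.0 g).
Take 1 serving of black beans: uses 10 mg sodium, +7.0 g fiber (running total 16.0 g).
Take 3 servings of pasta: uses 15 mg sodium, +9.0 g fiber (running total 25.0 g).
Take 1.286 servings of oats: uses 9 mg sodium, +5.1 g fiber (running total 30.1 g).
Greedy by best ratio exhausts the sodium allowance optimally: 30.1 g.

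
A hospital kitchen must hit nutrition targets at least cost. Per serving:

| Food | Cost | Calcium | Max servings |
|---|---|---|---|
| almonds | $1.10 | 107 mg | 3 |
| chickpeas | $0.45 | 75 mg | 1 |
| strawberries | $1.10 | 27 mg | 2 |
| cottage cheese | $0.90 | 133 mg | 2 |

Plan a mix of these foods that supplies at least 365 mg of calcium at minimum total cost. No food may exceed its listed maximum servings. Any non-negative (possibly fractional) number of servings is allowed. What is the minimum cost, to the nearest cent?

$2.50

Cost per mg of calcium: chickpeas $0.0060, cottage cheese $0.0068, almonds $0.0103, strawberries $0.0407.
Take 1 serving of chickpeas: +75.0 mg calcium for $0.45 (total $0.45, still need 290.0 mg).
Take 2 servings of cottage cheese: +266.0 mg calcium for $1.80 (total $2.25, still need 24.0 mg).
Take 0.2243 servings of almonds: +24.0 mg calcium for $0.25 (total $2.50, still need 0.0 mg).
Greedy by cheapest-per-mg is optimal for a single linear constraint, so the minimum cost is $2.50.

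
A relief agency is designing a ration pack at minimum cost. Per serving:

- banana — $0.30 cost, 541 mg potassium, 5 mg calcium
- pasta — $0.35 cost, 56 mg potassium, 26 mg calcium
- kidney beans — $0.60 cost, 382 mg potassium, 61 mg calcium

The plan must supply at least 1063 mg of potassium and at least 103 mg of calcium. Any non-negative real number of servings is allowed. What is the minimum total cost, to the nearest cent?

For a min-cost LP with two ≥-constraints, a basic feasible solution has at most two positive variables.
banana only: max(1063/541, 103/5) = 20.6 servings → $6.18.
pasta only: max(1063/56, 103/26) = 18.98 servings → $6.64.
kidney beans only: max(1063/382, 103/61) = 2.783 servings → $1.67.
banana + pasta with both tight: 1.586 servings and 3.656 servings → $1.76.
banana + kidney beans with both tight: 0.8201 servings and 1.621 servings → $1.22.
pasta + kidney beans: the both-tight solution has a negative serving — not a feasible corner.
Cheapest feasible corner: $1.22.

$1.22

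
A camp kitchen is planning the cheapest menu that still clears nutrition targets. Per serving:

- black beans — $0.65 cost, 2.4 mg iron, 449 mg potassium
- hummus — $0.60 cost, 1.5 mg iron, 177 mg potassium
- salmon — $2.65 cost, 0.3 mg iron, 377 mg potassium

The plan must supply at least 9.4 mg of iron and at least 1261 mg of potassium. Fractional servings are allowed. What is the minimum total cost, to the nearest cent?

$2.55

Check every corner: each single food scaled to meet both minima, and each pair solved so both constraints bind.
black beans only: max(9.4/2.4, 1261/449) = 3.917 servings → $2.55.
hummus only: max(9.4/1.5, 1261/177) = 7.124 servings → $4.27.
salmon only: max(9.4/0.3, 1261/377) = 31.33 servings → $83.03.
black beans + hummus with both tight: 0.9156 servings and 4.802 servings → $3.48.
black beans + salmon: intersection lies outside the first quadrant.
hummus + salmon with both tight: 6.178 servings and 0.4444 servings → $4.88.
Cheapest feasible corner: $2.55.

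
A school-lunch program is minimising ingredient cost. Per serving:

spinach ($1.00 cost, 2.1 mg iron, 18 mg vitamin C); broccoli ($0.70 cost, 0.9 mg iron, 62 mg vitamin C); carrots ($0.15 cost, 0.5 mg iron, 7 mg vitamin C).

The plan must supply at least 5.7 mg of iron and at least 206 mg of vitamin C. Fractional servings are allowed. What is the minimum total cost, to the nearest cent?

Compare the cost at each extreme point of the feasible region.
spinach only: max(5.7/2.1, 206/18) = 11.44 servings → $11.44.
broccoli only: max(5.7/0.9, 206/62) = 6.333 servings → $4.43.
carrots only: max(5.7/0.5, 206/7) = 29.43 servings → $4.41.
spinach + broccoli with both tight: 1.474 servings and 2.895 servings → $3.50.
spinach + carrots: intersection lies outside the first quadrant.
broccoli + carrots with both tight: 2.555 servings and 6.802 servings → $2.81.
So the least-cost plan costs $2.81.

$2.81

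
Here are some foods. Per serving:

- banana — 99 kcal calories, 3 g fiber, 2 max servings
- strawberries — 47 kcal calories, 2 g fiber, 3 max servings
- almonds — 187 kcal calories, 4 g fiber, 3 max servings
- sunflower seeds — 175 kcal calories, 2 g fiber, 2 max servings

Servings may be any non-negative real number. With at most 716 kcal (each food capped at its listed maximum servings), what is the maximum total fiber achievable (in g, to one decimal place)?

Fiber per kcal: strawberries 0.04255, banana 0.0303, almonds 0.02139, sunflower seeds 0.01143.
Take 3 servings of strawberries: uses 141 kcal, +6.0 g fiber (running total 6.0 g).
Take 2 servings of banana: uses 198 kcal, +6.0 g fiber (running total 12.0 g).
Take 2.016 servings of almonds: uses 377 kcal, +8.1 g fiber (running total 20.1 g).
Filling greedily by fiber-per-kcal is optimal for one linear limit, giving 20.1 g.

20.1 g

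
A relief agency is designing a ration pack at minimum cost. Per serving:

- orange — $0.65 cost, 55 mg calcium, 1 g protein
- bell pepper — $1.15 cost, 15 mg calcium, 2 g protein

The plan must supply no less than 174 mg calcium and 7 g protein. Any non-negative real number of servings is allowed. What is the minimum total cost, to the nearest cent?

$4.22

Two binding constraints pin down two serving amounts, so the optimal mix uses at most two foods. The candidates are each food alone (scaled to the tighter of calcium/protein) and each pair with both constraints tight.
orange only: max(174/55, 7/1) = 7 servings → $4.55.
bell pepper only: max(174/15, 7/2) = 11.6 servings → $13.34.
orange + bell pepper with both tight: 2.558 servings and 2.221 servings → $4.22.
Cheapest feasible corner: $4.22.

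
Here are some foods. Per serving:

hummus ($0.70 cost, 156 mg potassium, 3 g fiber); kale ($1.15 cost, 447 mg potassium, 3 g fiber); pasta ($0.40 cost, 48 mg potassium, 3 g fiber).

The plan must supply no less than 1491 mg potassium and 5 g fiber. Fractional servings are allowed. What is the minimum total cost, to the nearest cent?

$3.84

This is a tiny linear program; its minimum lies at a vertex of the feasible set. List the vertices and price them.
hummus only: max(1491/156, 5/3) = 9.558 servings → $6.69.
kale only: max(1491/447, 5/3) = 3.336 servings → $3.84.
pasta only: max(1491/48, 5/3) = 31.06 servings → $12.43.
hummus + kale: intersection lies outside the first quadrant.
hummus + pasta: the both-tight solution has a negative serving — not a feasible corner.
kale + pasta: intersection lies outside the first quadrant.
Cheapest feasible corner: $3.84.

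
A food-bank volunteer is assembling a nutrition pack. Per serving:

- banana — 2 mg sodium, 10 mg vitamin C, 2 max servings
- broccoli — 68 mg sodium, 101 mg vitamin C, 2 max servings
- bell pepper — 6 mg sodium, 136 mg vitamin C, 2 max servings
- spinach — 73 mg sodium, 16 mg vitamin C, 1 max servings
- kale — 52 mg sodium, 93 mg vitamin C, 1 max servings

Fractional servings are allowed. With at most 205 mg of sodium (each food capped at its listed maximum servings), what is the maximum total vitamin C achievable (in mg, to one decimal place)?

Vitamin C per mg sodium: bell pepper 22.67, banana 5, kale 1.788, broccoli 1.485, spinach 0.2192.
Take 2 servings of bell pepper: uses 12 mg sodium, +272.0 mg vitamin C (running total 272.0 mg).
Take 2 servings of banana: uses 4 mg sodium, +20.0 mg vitamin C (running total 292.0 mg).
Take 1 serving of kale: uses 52 mg sodium, +93.0 mg vitamin C (running total 385.0 mg).
Take 2 servings of broccoli: uses 136 mg sodium, +202.0 mg vitamin C (running total 587.0 mg).
Take 0.0137 servings of spinach: uses 1 mg sodium, +0.2 mg vitamin C (running total 587.2 mg).
Greedy by best ratio exhausts the sodium allowance optimally: 587.2 mg.

587.2 mg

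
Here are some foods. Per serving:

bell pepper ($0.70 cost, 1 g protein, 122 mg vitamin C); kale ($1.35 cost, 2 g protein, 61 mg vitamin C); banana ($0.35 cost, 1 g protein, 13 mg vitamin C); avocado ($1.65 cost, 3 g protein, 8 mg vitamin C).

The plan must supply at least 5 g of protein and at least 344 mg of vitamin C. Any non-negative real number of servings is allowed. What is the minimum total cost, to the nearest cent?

The cheapest plan sits at a corner of the feasible region — with two constraints it uses at most two foods.
bell pepper only: max(5/1, 344/122) = 5 servings → $3.50.
kale only: max(5/2, 344/61) = 5.639 servings → $7.61.
banana only: max(5/1, 344/13) = 26.46 servings → $9.26.
avocado only: max(5/3, 344/8) = 43 servings → $70.95.
bell pepper + kale with both tight: 2.093 servings and 1.454 servings → $3.43.
bell pepper + banana with both tight: 2.56 servings and 2.44 servings → $2.65.
bell pepper + avocado with both tight: 2.771 servings and 0.743 servings → $3.17.
kale + banana: the both-tight solution has a negative serving — not a feasible corner.
kale + avocado: intersection lies outside the first quadrant.
banana + avocado: intersection lies outside the first quadrant.
Cheapest feasible corner: $2.65.

$2.65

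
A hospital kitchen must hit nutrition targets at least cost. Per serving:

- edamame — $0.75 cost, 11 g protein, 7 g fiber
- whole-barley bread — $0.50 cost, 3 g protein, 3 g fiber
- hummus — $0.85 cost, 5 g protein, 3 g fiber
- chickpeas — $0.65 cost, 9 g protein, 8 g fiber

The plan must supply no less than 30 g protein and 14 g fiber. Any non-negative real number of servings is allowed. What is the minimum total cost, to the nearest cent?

This is a tiny linear program; its minimum lies at a vertex of the feasible set. List the vertices and price them.
edamame only: max(30/11, 14/7) = 2.727 servings → $2.05.
whole-barley bread only: max(30/3, 14/3) = 10 servings → $5.00.
hummus only: max(30/5, 14/3) = 6 servings → $5.10.
chickpeas only: max(30/9, 14/8) = 3.333 servings → $2.17.
edamame + whole-barley bread: intersection lies outside the first quadrant.
edamame + hummus: intersection lies outside the first quadrant.
edamame + chickpeas: the both-tight solution has a negative serving — not a feasible corner.
whole-barley bread + hummus: the both-tight solution has a negative serving — not a feasible corner.
whole-barley bread + chickpeas with both targets exact would need a negative amount; discard.
hummus + chickpeas with both targets exact would need a negative amount; discard.
Cheapest feasible corner: $2.05.

$2.05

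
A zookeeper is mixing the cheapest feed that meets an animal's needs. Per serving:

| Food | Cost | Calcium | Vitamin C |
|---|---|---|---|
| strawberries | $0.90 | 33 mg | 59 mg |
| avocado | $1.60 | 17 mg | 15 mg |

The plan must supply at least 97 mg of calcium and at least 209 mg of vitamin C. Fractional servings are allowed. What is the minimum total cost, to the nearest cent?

$3.19

This is a tiny linear program; its minimum lies at a vertex of the feasible set. List the vertices and price them.
strawberries only: max(97/33, 209/59) = 3.542 servings → $3.19.
avocado only: max(97/17, 209/15) = 13.93 servings → $22.29.
strawberries + avocado with both targets exact would need a negative amount; discard.
So the least-cost plan costs $3.19.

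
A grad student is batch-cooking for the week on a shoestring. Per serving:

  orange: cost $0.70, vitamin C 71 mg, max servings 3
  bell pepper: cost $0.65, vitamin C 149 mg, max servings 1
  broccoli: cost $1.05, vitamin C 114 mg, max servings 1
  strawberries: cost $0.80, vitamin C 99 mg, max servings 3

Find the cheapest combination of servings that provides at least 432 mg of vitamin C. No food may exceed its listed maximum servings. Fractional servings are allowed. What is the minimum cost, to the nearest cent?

Cost per mg of vitamin C: bell pepper $0.0044, strawberries $0.0081, broccoli $0.0092, orange $0.0099.
Take 1 serving of bell pepper: +149.0 mg vitamin C for $0.65 (total $0.65, still need 283.0 mg).
Take 2.859 servings of strawberries: +283.0 mg vitamin C for $2.29 (total $2.94, still need 0.0 mg).
Greedy by cheapest-per-mg is optimal for a single linear constraint, so the minimum cost is $2.94.

$2.94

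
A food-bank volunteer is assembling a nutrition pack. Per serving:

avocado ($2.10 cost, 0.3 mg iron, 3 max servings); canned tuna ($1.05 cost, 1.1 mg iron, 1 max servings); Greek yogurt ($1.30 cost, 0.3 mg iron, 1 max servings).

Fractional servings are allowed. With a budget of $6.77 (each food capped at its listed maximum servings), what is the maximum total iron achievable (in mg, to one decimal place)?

Iron per dollar: canned tuna 1.048, Greek yogurt 0.2308, avocado 0.1429.
Take 1 serving of canned tuna: spends $1.05, +1.1 mg iron (running total 1.1 mg).
Take 1 serving of Greek yogurt: spends $1.30, +0.3 mg iron (running total 1.4 mg).
Take 2.105 servings of avocado: spends $4.42, +0.6 mg iron (running total 2.0 mg).
Greedy by best ratio exhausts the cost allowance optimally: 2.0 mg.

2.0 mg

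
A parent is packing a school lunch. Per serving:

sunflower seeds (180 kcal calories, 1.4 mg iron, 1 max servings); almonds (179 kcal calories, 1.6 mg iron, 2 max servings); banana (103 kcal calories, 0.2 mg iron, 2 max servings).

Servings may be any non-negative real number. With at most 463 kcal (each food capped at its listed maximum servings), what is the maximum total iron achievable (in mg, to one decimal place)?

Iron per kcal: almonds 0.008939, sunflower seeds 0.007778, banana 0.001942.
Take 2 servings of almonds: uses 358 kcal, +3.2 mg iron (running total 3.2 mg).
Take 0.5833 servings of sunflower seeds: uses 105 kcal, +0.8 mg iron (running total 4.0 mg).
Filling greedily by iron-per-kcal is optimal for one linear limit, giving 4.0 mg.

4.0 mg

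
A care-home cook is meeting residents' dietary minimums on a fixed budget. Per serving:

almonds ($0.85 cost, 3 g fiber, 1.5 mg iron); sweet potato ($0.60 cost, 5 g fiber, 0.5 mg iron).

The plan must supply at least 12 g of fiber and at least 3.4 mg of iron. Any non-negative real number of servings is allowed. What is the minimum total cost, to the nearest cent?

This is a tiny linear program; its minimum lies at a vertex of the feasible set. List the vertices and price them.
almonds only: max(12/3, 3.4/1.5) = 4 servings → $3.40.
sweet potato only: max(12/5, 3.4/0.5) = 6.8 servings → $4.08.
almonds + sweet potato with both tight: 1.833 servings and 1.3 servings → $2.34.
So the least-cost plan costs $2.34.

$2.34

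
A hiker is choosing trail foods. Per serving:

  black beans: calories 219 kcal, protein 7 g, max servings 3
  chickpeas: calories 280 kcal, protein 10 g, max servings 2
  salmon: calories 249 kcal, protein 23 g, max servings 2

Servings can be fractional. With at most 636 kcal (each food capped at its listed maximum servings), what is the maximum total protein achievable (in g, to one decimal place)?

Protein per kcal: salmon 0.09237, chickpeas 0.03571, black beans 0.03196.
Take 2 servings of salmon: uses 498 kcal, +46.0 g protein (running total 46.0 g).
Take 0.4929 servings of chickpeas: uses 138 kcal, +4.9 g protein (running total 50.9 g).
Greedy by best ratio exhausts the calories allowance optimally: 50.9 g.

50.9 g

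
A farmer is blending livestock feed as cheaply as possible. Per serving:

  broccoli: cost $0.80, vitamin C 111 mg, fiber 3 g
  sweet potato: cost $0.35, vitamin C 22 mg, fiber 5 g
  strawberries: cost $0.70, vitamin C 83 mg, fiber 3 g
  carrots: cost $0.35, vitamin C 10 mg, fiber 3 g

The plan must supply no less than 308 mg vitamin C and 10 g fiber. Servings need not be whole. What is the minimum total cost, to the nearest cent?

For a min-cost LP with two ≥-constraints, a basic feasible solution has at most two positive variables.
broccoli only: max(308/111, 10/3) = 3.333 servings → $2.67.
sweet potato only: max(308/22, 10/5) = 14 servings → $4.90.
strawberries only: max(308/83, 10/3) = 3.711 servings → $2.60.
carrots only: max(308/10, 10/3) = 30.8 servings → $10.78.
broccoli + sweet potato with both tight: 2.699 servings and 0.3804 servings → $2.29.
broccoli + strawberries with both tight: 1.119 servings and 2.214 servings → $2.45.
broccoli + carrots with both tight: 2.719 servings and 0.6139 servings → $2.39.
sweet potato + strawberries: intersection lies outside the first quadrant.
sweet potato + carrots: intersection lies outside the first quadrant.
strawberries + carrots: the both-tight solution has a negative serving — not a feasible corner.
Cheapest feasible corner: $2.29.

$2.29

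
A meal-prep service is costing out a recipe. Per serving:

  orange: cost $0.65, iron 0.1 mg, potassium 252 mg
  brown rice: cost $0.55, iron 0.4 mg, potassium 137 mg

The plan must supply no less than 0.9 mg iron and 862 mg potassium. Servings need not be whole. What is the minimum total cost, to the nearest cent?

orange only: max(0.9/0.1, 862/252) = 9 servings → $5.85.
brown rice only: max(0.9/0.4, 862/137) = 6.292 servings → $3.46.
orange + brown rice with both tight: 2.543 servings and 1.614 servings → $2.54.
So the least-cost plan costs $2.54.

$2.54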